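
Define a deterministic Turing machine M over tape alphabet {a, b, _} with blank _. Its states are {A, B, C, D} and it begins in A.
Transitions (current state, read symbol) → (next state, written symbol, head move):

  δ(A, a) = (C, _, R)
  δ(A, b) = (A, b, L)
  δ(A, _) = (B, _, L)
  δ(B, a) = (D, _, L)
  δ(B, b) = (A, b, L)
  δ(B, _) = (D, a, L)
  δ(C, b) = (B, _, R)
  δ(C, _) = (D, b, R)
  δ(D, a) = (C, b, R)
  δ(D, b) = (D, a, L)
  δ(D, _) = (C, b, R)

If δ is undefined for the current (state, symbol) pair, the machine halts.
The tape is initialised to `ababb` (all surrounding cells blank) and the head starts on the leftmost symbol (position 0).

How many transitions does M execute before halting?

state=A head=0 tape=[a]babb   (A,a)→(C,_,R)
state=C head=1 tape=_[b]abb   (C,b)→(B,_,R)
state=B head=2 tape=__[a]bb   (B,a)→(D,_,L)
state=D head=1 tape=_[_]_bb   (D,_)→(C,b,R)
state=C head=2 tape=_b[_]bb   (C,_)→(D,b,R)
state=D head=3 tape=_bb[b]b   (D,b)→(D,a,L)
state=D head=2 tape=_b[b]ab   (D,b)→(D,a,L)
state=D head=1 tape=_[b]aab   (D,b)→(D,a,L)
state=D head=0 tape=[_]aaab   (D,_)→(C,b,R)
state=C head=1 tape=b[a]aab
M halts after 9 transitions.

9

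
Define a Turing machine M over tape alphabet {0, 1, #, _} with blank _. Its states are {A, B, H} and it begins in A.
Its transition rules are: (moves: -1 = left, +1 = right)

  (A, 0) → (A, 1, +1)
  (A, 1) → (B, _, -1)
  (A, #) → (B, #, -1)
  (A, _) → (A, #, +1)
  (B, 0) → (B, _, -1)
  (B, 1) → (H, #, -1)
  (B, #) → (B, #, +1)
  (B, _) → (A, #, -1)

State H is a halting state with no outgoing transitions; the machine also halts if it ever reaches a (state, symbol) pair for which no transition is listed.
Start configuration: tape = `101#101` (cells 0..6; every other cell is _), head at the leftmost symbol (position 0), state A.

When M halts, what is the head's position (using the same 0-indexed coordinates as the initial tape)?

state=A head=0 tape=__[1]01#101   (A,1)→(B,_,-1)
state=B head=-1 tape=_[_]_01#101   (B,_)→(A,#,-1)
state=A head=-2 tape=[_]#_01#101   (A,_)→(A,#,+1)
state=A head=-1 tape=#[#]_01#101   (A,#)→(B,#,-1)
state=B head=-2 tape=[#]#_01#101   (B,#)→(B,#,+1)
state=B head=-1 tape=#[#]_01#101   (B,#)→(B,#,+1)
state=B head=0 tape=##[_]01#101   (B,_)→(A,#,-1)
state=A head=-1 tape=#[#]#01#101   (A,#)→(B,#,-1)
state=B head=-2 tape=[#]##01#101   (B,#)→(B,#,+1)
state=B head=-1 tape=#[#]#01#101   (B,#)→(B,#,+1)
state=B head=0 tape=##[#]01#101   (B,#)→(B,#,+1)
state=B head=1 tape=###[0]1#101   (B,0)→(B,_,-1)
state=B head=0 tape=##[#]_1#101   (B,#)→(B,#,+1)
state=B head=1 tape=###[_]1#101   (B,_)→(A,#,-1)
state=A head=0 tape=##[#]#1#101   (A,#)→(B,#,-1)
state=B head=-1 tape=#[#]##1#101   (B,#)→(B,#,+1)
state=B head=0 tape=##[#]#1#101   (B,#)→(B,#,+1)
state=B head=1 tape=###[#]1#101   (B,#)→(B,#,+1)
state=B head=2 tape=####[1]#101   (B,1)→(H,#,-1)
state=H head=1 tape=###[#]##101
At halt the head is at cell 1.

1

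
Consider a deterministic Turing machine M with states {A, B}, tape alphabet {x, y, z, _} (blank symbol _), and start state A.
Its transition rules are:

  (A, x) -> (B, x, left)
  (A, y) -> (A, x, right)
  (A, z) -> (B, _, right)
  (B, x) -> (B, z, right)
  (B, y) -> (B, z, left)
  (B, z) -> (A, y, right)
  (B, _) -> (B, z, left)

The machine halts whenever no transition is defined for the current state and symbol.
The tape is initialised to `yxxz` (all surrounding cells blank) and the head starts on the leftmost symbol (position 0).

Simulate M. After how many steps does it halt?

6

A | [y]xxz_   read y → write x, move right, go to A
A | x[x]xz_   read x → write x, move left, go to B
B | [x]xxz_   read x → write z, move right, go to B
B | z[x]xz_   read x → write z, move right, go to B
B | zz[x]z_   read x → write z, move right, go to B
B | zzz[z]_   read z → write y, move right, go to A
A | zzzy[_]
M halts after 6 transitions.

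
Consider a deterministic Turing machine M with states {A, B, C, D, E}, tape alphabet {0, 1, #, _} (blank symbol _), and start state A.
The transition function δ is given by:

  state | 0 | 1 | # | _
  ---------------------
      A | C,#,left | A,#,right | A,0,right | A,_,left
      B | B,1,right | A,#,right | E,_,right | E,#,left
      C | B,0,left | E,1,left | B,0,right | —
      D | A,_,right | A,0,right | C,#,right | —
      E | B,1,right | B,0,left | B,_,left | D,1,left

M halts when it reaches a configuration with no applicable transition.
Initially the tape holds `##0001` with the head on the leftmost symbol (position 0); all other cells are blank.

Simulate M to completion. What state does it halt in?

D

state=A head=0 tape=[#]#0001_   (A,#)→(A,0,right)
state=A head=1 tape=0[#]0001_   (A,#)→(A,0,right)
state=A head=2 tape=00[0]001_   (A,0)→(C,#,left)
state=C head=1 tape=0[0]#001_   (C,0)→(B,0,left)
state=B head=0 tape=[0]0#001_   (B,0)→(B,1,right)
state=B head=1 tape=1[0]#001_   (B,0)→(B,1,right)
state=B head=2 tape=11[#]001_   (B,#)→(E,_,right)
state=E head=3 tape=11_[0]01_   (E,0)→(B,1,right)
state=B head=4 tape=11_1[0]1_   (B,0)→(B,1,right)
state=B head=5 tape=11_11[1]_   (B,1)→(A,#,right)
state=A head=6 tape=11_11#[_]   (A,_)→(A,_,left)
state=A head=5 tape=11_11[#]_   (A,#)→(A,0,right)
state=A head=6 tape=11_110[_]   (A,_)→(A,_,left)
state=A head=5 tape=11_11[0]_   (A,0)→(C,#,left)
state=C head=4 tape=11_1[1]#_   (C,1)→(E,1,left)
state=E head=3 tape=11_[1]1#_   (E,1)→(B,0,left)
state=B head=2 tape=11[_]01#_   (B,_)→(E,#,left)
state=E head=1 tape=1[1]#01#_   (E,1)→(B,0,left)
state=B head=0 tape=[1]0#01#_   (B,1)→(A,#,right)
state=A head=1 tape=#[0]#01#_   (A,0)→(C,#,left)
state=C head=0 tape=[#]##01#_   (C,#)→(B,0,right)
state=B head=1 tape=0[#]#01#_   (B,#)→(E,_,right)
state=E head=2 tape=0_[#]01#_   (E,#)→(B,_,left)
state=B head=1 tape=0[_]_01#_   (B,_)→(E,#,left)
state=E head=0 tape=[0]#_01#_   (E,0)→(B,1,right)
state=B head=1 tape=1[#]_01#_   (B,#)→(E,_,right)
state=E head=2 tape=1_[_]01#_   (E,_)→(D,1,left)
state=D head=1 tape=1[_]101#_
No transition is defined for (D, _); M halts in state D.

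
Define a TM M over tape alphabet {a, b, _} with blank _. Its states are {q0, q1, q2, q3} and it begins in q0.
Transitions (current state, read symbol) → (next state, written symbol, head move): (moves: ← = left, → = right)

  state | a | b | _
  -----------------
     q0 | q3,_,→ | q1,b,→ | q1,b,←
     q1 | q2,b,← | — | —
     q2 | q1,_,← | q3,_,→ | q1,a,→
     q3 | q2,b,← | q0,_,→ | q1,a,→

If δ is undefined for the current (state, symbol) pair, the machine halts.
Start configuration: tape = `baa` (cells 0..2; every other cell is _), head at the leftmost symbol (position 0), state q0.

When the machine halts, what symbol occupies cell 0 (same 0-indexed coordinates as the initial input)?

_

state=q0 head=0 tape=[b]aa__   (q0,b)→(q1,b,→)
state=q1 head=1 tape=b[a]a__   (q1,a)→(q2,b,←)
state=q2 head=0 tape=[b]ba__   (q2,b)→(q3,_,→)
state=q3 head=1 tape=_[b]a__   (q3,b)→(q0,_,→)
state=q0 head=2 tape=__[a]__   (q0,a)→(q3,_,→)
state=q3 head=3 tape=___[_]_   (q3,_)→(q1,a,→)
state=q1 head=4 tape=___a[_]
Cell 0 holds _ when M halts.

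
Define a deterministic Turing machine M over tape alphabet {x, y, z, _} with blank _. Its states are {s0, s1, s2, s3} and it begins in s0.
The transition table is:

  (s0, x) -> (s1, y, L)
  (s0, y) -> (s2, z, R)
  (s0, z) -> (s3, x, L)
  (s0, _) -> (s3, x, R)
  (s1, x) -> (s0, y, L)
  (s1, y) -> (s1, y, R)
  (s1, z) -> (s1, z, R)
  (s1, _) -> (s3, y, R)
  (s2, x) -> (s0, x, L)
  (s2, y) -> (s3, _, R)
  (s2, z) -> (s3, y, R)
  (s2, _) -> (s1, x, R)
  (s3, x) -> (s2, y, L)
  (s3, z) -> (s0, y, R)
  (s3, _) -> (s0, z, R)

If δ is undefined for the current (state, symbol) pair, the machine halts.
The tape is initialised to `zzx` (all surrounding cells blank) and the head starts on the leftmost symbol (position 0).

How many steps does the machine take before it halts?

s0 | _[z]zx   read z → write x, move L, go to s3
s3 | [_]xzx   read _ → write z, move R, go to s0
s0 | z[x]zx   read x → write y, move L, go to s1
s1 | [z]yzx   read z → write z, move R, go to s1
s1 | z[y]zx   read y → write y, move R, go to s1
s1 | zy[z]x   read z → write z, move R, go to s1
s1 | zyz[x]   read x → write y, move L, go to s0
s0 | zy[z]y   read z → write x, move L, go to s3
s3 | z[y]xy
M halts after 8 transitions.

8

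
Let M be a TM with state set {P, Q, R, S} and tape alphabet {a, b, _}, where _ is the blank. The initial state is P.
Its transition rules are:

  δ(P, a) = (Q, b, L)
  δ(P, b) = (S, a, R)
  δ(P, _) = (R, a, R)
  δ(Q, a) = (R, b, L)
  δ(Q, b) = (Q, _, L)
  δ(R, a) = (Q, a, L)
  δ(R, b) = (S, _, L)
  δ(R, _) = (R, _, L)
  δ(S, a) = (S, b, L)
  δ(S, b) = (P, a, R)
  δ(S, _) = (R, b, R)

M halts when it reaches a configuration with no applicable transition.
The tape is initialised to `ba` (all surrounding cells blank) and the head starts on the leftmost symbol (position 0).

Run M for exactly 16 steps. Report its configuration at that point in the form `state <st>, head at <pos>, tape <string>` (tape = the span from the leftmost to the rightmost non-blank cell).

state S, head at -2, tape ab

state=P head=0 tape=__[b]a   (P,b)→(S,a,R)
state=S head=1 tape=__a[a]   (S,a)→(S,b,L)
state=S head=0 tape=__[a]b   (S,a)→(S,b,L)
state=S head=-1 tape=_[_]bb   (S,_)→(R,b,R)
state=R head=0 tape=_b[b]b   (R,b)→(S,_,L)
state=S head=-1 tape=_[b]_b   (S,b)→(P,a,R)
state=P head=0 tape=_a[_]b   (P,_)→(R,a,R)
state=R head=1 tape=_aa[b]   (R,b)→(S,_,L)
state=S head=0 tape=_a[a]_   (S,a)→(S,b,L)
state=S head=-1 tape=_[a]b_   (S,a)→(S,b,L)
state=S head=-2 tape=[_]bb_   (S,_)→(R,b,R)
state=R head=-1 tape=b[b]b_   (R,b)→(S,_,L)
state=S head=-2 tape=[b]_b_   (S,b)→(P,a,R)
state=P head=-1 tape=a[_]b_   (P,_)→(R,a,R)
state=R head=0 tape=aa[b]_   (R,b)→(S,_,L)
state=S head=-1 tape=a[a]__   (S,a)→(S,b,L)
state=S head=-2 tape=[a]b__
After 16 steps: state S, head at -2, tape ab.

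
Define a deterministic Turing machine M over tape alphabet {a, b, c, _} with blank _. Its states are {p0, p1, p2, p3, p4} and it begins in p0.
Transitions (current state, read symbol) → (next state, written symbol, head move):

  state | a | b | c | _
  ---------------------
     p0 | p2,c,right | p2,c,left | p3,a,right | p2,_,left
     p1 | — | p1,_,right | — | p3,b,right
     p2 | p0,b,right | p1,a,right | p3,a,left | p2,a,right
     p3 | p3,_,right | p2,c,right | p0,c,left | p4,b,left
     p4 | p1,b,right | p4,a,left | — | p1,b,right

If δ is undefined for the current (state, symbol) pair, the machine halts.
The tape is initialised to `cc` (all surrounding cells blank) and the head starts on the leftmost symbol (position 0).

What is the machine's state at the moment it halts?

p0 | __[c]c___   read c → write a, move right, go to p3
p3 | __a[c]___   read c → write c, move left, go to p0
p0 | __[a]c___   read a → write c, move right, go to p2
p2 | __c[c]___   read c → write a, move left, go to p3
p3 | __[c]a___   read c → write c, move left, go to p0
p0 | _[_]ca___   read _ → write _, move left, go to p2
p2 | [_]_ca___   read _ → write a, move right, go to p2
p2 | a[_]ca___   read _ → write a, move right, go to p2
p2 | aa[c]a___   read c → write a, move left, go to p3
p3 | a[a]aa___   read a → write _, move right, go to p3
p3 | a_[a]a___   read a → write _, move right, go to p3
p3 | a__[a]___   read a → write _, move right, go to p3
p3 | a___[_]__   read _ → write b, move left, go to p4
p4 | a__[_]b__   read _ → write b, move right, go to p1
p1 | a__b[b]__   read b → write _, move right, go to p1
p1 | a__b_[_]_   read _ → write b, move right, go to p3
p3 | a__b_b[_]   read _ → write b, move left, go to p4
p4 | a__b_[b]b   read b → write a, move left, go to p4
p4 | a__b[_]ab   read _ → write b, move right, go to p1
p1 | a__bb[a]b
No transition is defined for (p1, a); M halts in state p1.

p1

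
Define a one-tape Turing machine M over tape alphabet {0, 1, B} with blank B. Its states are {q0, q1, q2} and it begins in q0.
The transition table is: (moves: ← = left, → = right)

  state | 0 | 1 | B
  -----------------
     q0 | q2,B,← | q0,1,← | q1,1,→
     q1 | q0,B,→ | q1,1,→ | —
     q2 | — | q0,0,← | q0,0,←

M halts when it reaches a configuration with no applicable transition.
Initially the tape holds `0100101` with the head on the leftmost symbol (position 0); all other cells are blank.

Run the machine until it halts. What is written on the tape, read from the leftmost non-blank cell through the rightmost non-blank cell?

1111B1111

q0 | BB[0]100101B   read 0 → write B, move ←, go to q2
q2 | B[B]B100101B   read B → write 0, move ←, go to q0
q0 | [B]0B100101B   read B → write 1, move →, go to q1
q1 | 1[0]B100101B   read 0 → write B, move →, go to q0
q0 | 1B[B]100101B   read B → write 1, move →, go to q1
q1 | 1B1[1]00101B   read 1 → write 1, move →, go to q1
q1 | 1B11[0]0101B   read 0 → write B, move →, go to q0
q0 | 1B11B[0]101B   read 0 → write B, move ←, go to q2
q2 | 1B11[B]B101B   read B → write 0, move ←, go to q0
q0 | 1B1[1]0B101B   read 1 → write 1, move ←, go to q0
q0 | 1B[1]10B101B   read 1 → write 1, move ←, go to q0
q0 | 1[B]110B101B   read B → write 1, move →, go to q1
q1 | 11[1]10B101B   read 1 → write 1, move →, go to q1
q1 | 111[1]0B101B   read 1 → write 1, move →, go to q1
q1 | 1111[0]B101B   read 0 → write B, move →, go to q0
q0 | 1111B[B]101B   read B → write 1, move →, go to q1
q1 | 1111B1[1]01B   read 1 → write 1, move →, go to q1
q1 | 1111B11[0]1B   read 0 → write B, move →, go to q0
q0 | 1111B11B[1]B   read 1 → write 1, move ←, go to q0
q0 | 1111B11[B]1B   read B → write 1, move →, go to q1
q1 | 1111B111[1]B   read 1 → write 1, move →, go to q1
q1 | 1111B1111[B]
The non-blank tape span at halt is 1111B1111.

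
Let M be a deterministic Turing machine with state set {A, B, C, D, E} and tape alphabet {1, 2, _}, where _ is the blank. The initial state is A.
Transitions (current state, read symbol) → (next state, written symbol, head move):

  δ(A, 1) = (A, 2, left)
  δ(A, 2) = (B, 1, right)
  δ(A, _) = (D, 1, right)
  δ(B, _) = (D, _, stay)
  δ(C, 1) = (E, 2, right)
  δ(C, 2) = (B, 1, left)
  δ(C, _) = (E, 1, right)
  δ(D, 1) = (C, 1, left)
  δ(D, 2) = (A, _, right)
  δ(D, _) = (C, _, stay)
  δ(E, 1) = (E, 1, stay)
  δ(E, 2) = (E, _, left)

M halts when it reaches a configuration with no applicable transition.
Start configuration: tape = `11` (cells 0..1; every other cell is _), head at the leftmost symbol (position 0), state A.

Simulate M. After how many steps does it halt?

state=A head=0 tape=_[1]1___   (A,1)→(A,2,left)
state=A head=-1 tape=[_]21___   (A,_)→(D,1,right)
state=D head=0 tape=1[2]1___   (D,2)→(A,_,right)
state=A head=1 tape=1_[1]___   (A,1)→(A,2,left)
state=A head=0 tape=1[_]2___   (A,_)→(D,1,right)
state=D head=1 tape=11[2]___   (D,2)→(A,_,right)
state=A head=2 tape=11_[_]__   (A,_)→(D,1,right)
state=D head=3 tape=11_1[_]_   (D,_)→(C,_,stay)
state=C head=3 tape=11_1[_]_   (C,_)→(E,1,right)
state=E head=4 tape=11_11[_]
M halts after 9 transitions.

9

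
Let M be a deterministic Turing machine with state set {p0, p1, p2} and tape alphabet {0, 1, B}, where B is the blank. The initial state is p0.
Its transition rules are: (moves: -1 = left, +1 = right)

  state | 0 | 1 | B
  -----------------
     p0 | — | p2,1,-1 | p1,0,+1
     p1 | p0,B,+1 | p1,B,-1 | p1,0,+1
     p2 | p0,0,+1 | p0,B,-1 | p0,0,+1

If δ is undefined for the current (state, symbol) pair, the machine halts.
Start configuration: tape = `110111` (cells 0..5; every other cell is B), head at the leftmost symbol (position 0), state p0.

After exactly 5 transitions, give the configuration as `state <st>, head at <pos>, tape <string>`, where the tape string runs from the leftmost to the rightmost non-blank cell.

state p2, head at -1, tape 0110111

p0 | B[1]10111   read 1 → write 1, move -1, go to p2
p2 | [B]110111   read B → write 0, move +1, go to p0
p0 | 0[1]10111   read 1 → write 1, move -1, go to p2
p2 | [0]110111   read 0 → write 0, move +1, go to p0
p0 | 0[1]10111   read 1 → write 1, move -1, go to p2
p2 | [0]110111
After 5 steps: state p2, head at -1, tape 0110111.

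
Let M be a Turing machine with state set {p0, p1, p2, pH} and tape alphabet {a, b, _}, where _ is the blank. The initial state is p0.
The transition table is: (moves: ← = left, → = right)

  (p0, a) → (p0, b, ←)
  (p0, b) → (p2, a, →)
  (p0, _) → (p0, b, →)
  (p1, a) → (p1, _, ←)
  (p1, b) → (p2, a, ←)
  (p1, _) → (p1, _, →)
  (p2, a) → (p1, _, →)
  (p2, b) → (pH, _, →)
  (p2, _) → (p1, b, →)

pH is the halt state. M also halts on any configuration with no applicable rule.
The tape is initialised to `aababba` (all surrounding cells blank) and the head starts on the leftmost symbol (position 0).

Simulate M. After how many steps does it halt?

30

state=p0 head=0 tape=_[a]ababba   (p0,a)→(p0,b,←)
state=p0 head=-1 tape=[_]bababba   (p0,_)→(p0,b,→)
state=p0 head=0 tape=b[b]ababba   (p0,b)→(p2,a,→)
state=p2 head=1 tape=ba[a]babba   (p2,a)→(p1,_,→)
state=p1 head=2 tape=ba_[b]abba   (p1,b)→(p2,a,←)
state=p2 head=1 tape=ba[_]aabba   (p2,_)→(p1,b,→)
state=p1 head=2 tape=bab[a]abba   (p1,a)→(p1,_,←)
state=p1 head=1 tape=ba[b]_abba   (p1,b)→(p2,a,←)
state=p2 head=0 tape=b[a]a_abba   (p2,a)→(p1,_,→)
state=p1 head=1 tape=b_[a]_abba   (p1,a)→(p1,_,←)
state=p1 head=0 tape=b[_]__abba   (p1,_)→(p1,_,→)
state=p1 head=1 tape=b_[_]_abba   (p1,_)→(p1,_,→)
state=p1 head=2 tape=b__[_]abba   (p1,_)→(p1,_,→)
state=p1 head=3 tape=b___[a]bba   (p1,a)→(p1,_,←)
state=p1 head=2 tape=b__[_]_bba   (p1,_)→(p1,_,→)
state=p1 head=3 tape=b___[_]bba   (p1,_)→(p1,_,→)
state=p1 head=4 tape=b____[b]ba   (p1,b)→(p2,a,←)
state=p2 head=3 tape=b___[_]aba   (p2,_)→(p1,b,→)
state=p1 head=4 tape=b___b[a]ba   (p1,a)→(p1,_,←)
state=p1 head=3 tape=b___[b]_ba   (p1,b)→(p2,a,←)
state=p2 head=2 tape=b__[_]a_ba   (p2,_)→(p1,b,→)
state=p1 head=3 tape=b__b[a]_ba   (p1,a)→(p1,_,←)
state=p1 head=2 tape=b__[b]__ba   (p1,b)→(p2,a,←)
state=p2 head=1 tape=b_[_]a__ba   (p2,_)→(p1,b,→)
state=p1 head=2 tape=b_b[a]__ba   (p1,a)→(p1,_,←)
state=p1 head=1 tape=b_[b]___ba   (p1,b)→(p2,a,←)
state=p2 head=0 tape=b[_]a___ba   (p2,_)→(p1,b,→)
state=p1 head=1 tape=bb[a]___ba   (p1,a)→(p1,_,←)
state=p1 head=0 tape=b[b]____ba   (p1,b)→(p2,a,←)
state=p2 head=-1 tape=[b]a____ba   (p2,b)→(pH,_,→)
state=pH head=0 tape=_[a]____ba
M halts after 30 transitions.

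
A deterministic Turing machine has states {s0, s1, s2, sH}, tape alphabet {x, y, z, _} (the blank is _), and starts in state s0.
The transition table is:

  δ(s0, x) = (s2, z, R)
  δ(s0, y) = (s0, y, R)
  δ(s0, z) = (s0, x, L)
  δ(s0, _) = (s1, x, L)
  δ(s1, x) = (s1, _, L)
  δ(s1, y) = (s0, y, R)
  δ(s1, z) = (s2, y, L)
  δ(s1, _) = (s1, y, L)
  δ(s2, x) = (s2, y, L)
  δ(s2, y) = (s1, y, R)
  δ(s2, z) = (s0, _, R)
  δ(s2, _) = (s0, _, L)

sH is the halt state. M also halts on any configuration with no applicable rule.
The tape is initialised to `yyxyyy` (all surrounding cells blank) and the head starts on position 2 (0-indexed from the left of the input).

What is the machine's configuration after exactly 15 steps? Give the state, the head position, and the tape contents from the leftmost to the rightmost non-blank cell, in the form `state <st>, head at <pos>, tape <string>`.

s0 | yy[x]yyy__   read x → write z, move R, go to s2
s2 | yyz[y]yy__   read y → write y, move R, go to s1
s1 | yyzy[y]y__   read y → write y, move R, go to s0
s0 | yyzyy[y]__   read y → write y, move R, go to s0
s0 | yyzyyy[_]_   read _ → write x, move L, go to s1
s1 | yyzyy[y]x_   read y → write y, move R, go to s0
s0 | yyzyyy[x]_   read x → write z, move R, go to s2
s2 | yyzyyyz[_]   read _ → write _, move L, go to s0
s0 | yyzyyy[z]_   read z → write x, move L, go to s0
s0 | yyzyy[y]x_   read y → write y, move R, go to s0
s0 | yyzyyy[x]_   read x → write z, move R, go to s2
s2 | yyzyyyz[_]   read _ → write _, move L, go to s0
s0 | yyzyyy[z]_   read z → write x, move L, go to s0
s0 | yyzyy[y]x_   read y → write y, move R, go to s0
s0 | yyzyyy[x]_   read x → write z, move R, go to s2
s2 | yyzyyyz[_]
After 15 steps: state s2, head at 7, tape yyzyyyz.

state s2, head at 7, tape yyzyyyz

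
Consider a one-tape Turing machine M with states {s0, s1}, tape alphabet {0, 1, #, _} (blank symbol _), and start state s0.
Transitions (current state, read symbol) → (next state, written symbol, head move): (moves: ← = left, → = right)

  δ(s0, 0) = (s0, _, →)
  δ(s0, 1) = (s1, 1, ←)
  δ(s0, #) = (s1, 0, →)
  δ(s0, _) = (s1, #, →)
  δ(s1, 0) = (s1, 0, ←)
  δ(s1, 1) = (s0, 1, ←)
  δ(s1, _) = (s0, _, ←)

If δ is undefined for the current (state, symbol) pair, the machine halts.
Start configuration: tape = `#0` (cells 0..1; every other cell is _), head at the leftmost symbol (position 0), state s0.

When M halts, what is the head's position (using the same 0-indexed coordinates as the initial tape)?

s0 | __[#]0   read # → write 0, move →, go to s1
s1 | __0[0]   read 0 → write 0, move ←, go to s1
s1 | __[0]0   read 0 → write 0, move ←, go to s1
s1 | _[_]00   read _ → write _, move ←, go to s0
s0 | [_]_00   read _ → write #, move →, go to s1
s1 | #[_]00   read _ → write _, move ←, go to s0
s0 | [#]_00   read # → write 0, move →, go to s1
s1 | 0[_]00   read _ → write _, move ←, go to s0
s0 | [0]_00   read 0 → write _, move →, go to s0
s0 | _[_]00   read _ → write #, move →, go to s1
s1 | _#[0]0   read 0 → write 0, move ←, go to s1
s1 | _[#]00
At halt the head is at cell -1.

-1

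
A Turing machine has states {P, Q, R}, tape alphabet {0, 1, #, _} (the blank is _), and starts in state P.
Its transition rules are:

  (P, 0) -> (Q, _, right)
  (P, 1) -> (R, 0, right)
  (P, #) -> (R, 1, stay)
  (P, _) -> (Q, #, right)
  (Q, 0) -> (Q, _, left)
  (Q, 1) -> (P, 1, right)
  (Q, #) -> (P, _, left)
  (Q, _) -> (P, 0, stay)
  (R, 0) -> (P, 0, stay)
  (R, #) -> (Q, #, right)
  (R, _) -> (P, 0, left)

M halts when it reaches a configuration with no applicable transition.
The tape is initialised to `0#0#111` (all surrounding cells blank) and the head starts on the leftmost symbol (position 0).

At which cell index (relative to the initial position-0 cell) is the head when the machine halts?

P | [0]#0#111   read 0 → write _, move right, go to Q
Q | _[#]0#111   read # → write _, move left, go to P
P | [_]_0#111   read _ → write #, move right, go to Q
Q | #[_]0#111   read _ → write 0, move stay, go to P
P | #[0]0#111   read 0 → write _, move right, go to Q
Q | #_[0]#111   read 0 → write _, move left, go to Q
Q | #[_]_#111   read _ → write 0, move stay, go to P
P | #[0]_#111   read 0 → write _, move right, go to Q
Q | #_[_]#111   read _ → write 0, move stay, go to P
P | #_[0]#111   read 0 → write _, move right, go to Q
Q | #__[#]111   read # → write _, move left, go to P
P | #_[_]_111   read _ → write #, move right, go to Q
Q | #_#[_]111   read _ → write 0, move stay, go to P
P | #_#[0]111   read 0 → write _, move right, go to Q
Q | #_#_[1]11   read 1 → write 1, move right, go to P
P | #_#_1[1]1   read 1 → write 0, move right, go to R
R | #_#_10[1]
At halt the head is at cell 6.

6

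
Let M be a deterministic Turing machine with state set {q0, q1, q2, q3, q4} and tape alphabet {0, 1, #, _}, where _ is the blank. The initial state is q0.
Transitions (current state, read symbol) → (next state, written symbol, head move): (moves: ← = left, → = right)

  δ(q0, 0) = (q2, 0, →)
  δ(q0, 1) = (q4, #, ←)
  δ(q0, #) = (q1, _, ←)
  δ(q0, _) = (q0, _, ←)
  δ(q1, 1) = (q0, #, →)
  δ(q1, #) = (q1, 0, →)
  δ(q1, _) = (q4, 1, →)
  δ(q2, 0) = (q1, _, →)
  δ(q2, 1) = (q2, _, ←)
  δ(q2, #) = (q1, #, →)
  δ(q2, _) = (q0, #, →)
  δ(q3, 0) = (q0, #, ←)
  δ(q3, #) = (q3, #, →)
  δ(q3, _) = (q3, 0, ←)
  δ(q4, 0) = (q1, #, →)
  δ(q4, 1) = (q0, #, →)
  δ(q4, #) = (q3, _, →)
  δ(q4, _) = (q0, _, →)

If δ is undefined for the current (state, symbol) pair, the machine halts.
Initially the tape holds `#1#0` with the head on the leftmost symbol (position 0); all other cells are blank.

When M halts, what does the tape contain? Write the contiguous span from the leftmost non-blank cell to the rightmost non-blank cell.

111_0

state=q0 head=0 tape=_[#]1#0__   (q0,#)→(q1,_,←)
state=q1 head=-1 tape=[_]_1#0__   (q1,_)→(q4,1,→)
state=q4 head=0 tape=1[_]1#0__   (q4,_)→(q0,_,→)
state=q0 head=1 tape=1_[1]#0__   (q0,1)→(q4,#,←)
state=q4 head=0 tape=1[_]##0__   (q4,_)→(q0,_,→)
state=q0 head=1 tape=1_[#]#0__   (q0,#)→(q1,_,←)
state=q1 head=0 tape=1[_]_#0__   (q1,_)→(q4,1,→)
state=q4 head=1 tape=11[_]#0__   (q4,_)→(q0,_,→)
state=q0 head=2 tape=11_[#]0__   (q0,#)→(q1,_,←)
state=q1 head=1 tape=11[_]_0__   (q1,_)→(q4,1,→)
state=q4 head=2 tape=111[_]0__   (q4,_)→(q0,_,→)
state=q0 head=3 tape=111_[0]__   (q0,0)→(q2,0,→)
state=q2 head=4 tape=111_0[_]_   (q2,_)→(q0,#,→)
state=q0 head=5 tape=111_0#[_]   (q0,_)→(q0,_,←)
state=q0 head=4 tape=111_0[#]_   (q0,#)→(q1,_,←)
state=q1 head=3 tape=111_[0]__
The non-blank tape span at halt is 111_0.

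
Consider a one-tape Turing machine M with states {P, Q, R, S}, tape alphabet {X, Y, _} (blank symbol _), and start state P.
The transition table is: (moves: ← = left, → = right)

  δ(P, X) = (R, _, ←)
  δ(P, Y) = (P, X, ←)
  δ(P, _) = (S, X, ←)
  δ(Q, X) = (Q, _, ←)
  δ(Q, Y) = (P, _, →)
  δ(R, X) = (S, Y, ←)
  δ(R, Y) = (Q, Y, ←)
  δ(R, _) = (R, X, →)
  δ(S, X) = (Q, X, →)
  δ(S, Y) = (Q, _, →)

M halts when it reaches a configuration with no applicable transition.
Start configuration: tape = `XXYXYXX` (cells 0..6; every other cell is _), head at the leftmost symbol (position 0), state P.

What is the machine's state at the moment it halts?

Q

P | __[X]XYXYXX   read X → write _, move ←, go to R
R | _[_]_XYXYXX   read _ → write X, move →, go to R
R | _X[_]XYXYXX   read _ → write X, move →, go to R
R | _XX[X]YXYXX   read X → write Y, move ←, go to S
S | _X[X]YYXYXX   read X → write X, move →, go to Q
Q | _XX[Y]YXYXX   read Y → write _, move →, go to P
P | _XX_[Y]XYXX   read Y → write X, move ←, go to P
P | _XX[_]XXYXX   read _ → write X, move ←, go to S
S | _X[X]XXXYXX   read X → write X, move →, go to Q
Q | _XX[X]XXYXX   read X → write _, move ←, go to Q
Q | _X[X]_XXYXX   read X → write _, move ←, go to Q
Q | _[X]__XXYXX   read X → write _, move ←, go to Q
Q | [_]___XXYXX
No transition is defined for (Q, _); M halts in state Q.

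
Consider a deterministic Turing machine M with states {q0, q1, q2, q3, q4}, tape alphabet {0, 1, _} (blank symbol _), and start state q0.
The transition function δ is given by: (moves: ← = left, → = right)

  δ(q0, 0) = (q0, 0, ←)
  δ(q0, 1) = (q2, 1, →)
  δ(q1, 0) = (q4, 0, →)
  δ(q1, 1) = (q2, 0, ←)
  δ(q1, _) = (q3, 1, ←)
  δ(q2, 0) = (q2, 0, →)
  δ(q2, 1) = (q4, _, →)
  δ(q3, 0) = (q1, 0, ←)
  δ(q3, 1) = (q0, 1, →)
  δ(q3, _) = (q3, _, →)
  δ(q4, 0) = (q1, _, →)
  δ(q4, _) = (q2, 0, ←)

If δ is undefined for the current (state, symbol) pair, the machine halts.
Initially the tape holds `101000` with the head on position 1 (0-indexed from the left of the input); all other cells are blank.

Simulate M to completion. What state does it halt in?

q0 | 1[0]1000__   read 0 → write 0, move ←, go to q0
q0 | [1]01000__   read 1 → write 1, move →, go to q2
q2 | 1[0]1000__   read 0 → write 0, move →, go to q2
q2 | 10[1]000__   read 1 → write _, move →, go to q4
q4 | 10_[0]00__   read 0 → write _, move →, go to q1
q1 | 10__[0]0__   read 0 → write 0, move →, go to q4
q4 | 10__0[0]__   read 0 → write _, move →, go to q1
q1 | 10__0_[_]_   read _ → write 1, move ←, go to q3
q3 | 10__0[_]1_   read _ → write _, move →, go to q3
q3 | 10__0_[1]_   read 1 → write 1, move →, go to q0
q0 | 10__0_1[_]
No transition is defined for (q0, _); M halts in state q0.

q0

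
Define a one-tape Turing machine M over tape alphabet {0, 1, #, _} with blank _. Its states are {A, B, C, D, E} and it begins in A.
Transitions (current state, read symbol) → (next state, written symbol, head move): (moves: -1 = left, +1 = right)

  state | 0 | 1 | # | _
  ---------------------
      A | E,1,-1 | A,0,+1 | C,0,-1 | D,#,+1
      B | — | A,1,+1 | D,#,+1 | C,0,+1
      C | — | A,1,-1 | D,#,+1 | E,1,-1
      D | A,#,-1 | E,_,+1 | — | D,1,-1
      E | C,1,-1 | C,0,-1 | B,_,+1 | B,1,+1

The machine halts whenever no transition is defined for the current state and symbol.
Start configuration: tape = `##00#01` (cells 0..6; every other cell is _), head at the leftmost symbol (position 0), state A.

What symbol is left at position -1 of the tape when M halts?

A | ___[#]#00#01   read # → write 0, move -1, go to C
C | __[_]0#00#01   read _ → write 1, move -1, go to E
E | _[_]10#00#01   read _ → write 1, move +1, go to B
B | _1[1]0#00#01   read 1 → write 1, move +1, go to A
A | _11[0]#00#01   read 0 → write 1, move -1, go to E
E | _1[1]1#00#01   read 1 → write 0, move -1, go to C
C | _[1]01#00#01   read 1 → write 1, move -1, go to A
A | [_]101#00#01   read _ → write #, move +1, go to D
D | #[1]01#00#01   read 1 → write _, move +1, go to E
E | #_[0]1#00#01   read 0 → write 1, move -1, go to C
C | #[_]11#00#01   read _ → write 1, move -1, go to E
E | [#]111#00#01   read # → write _, move +1, go to B
B | _[1]11#00#01   read 1 → write 1, move +1, go to A
A | _1[1]1#00#01   read 1 → write 0, move +1, go to A
A | _10[1]#00#01   read 1 → write 0, move +1, go to A
A | _100[#]00#01   read # → write 0, move -1, go to C
C | _10[0]000#01
Cell -1 holds 0 when M halts.

0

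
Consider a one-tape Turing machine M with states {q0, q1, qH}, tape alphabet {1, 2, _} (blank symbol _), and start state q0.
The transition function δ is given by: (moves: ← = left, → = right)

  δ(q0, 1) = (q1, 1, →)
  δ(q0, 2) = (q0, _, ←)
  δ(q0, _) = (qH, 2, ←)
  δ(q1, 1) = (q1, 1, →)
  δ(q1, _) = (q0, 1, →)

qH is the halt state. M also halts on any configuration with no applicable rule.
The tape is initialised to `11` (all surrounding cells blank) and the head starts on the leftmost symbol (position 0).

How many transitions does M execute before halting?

4

q0 | [1]1__   read 1 → write 1, move →, go to q1
q1 | 1[1]__   read 1 → write 1, move →, go to q1
q1 | 11[_]_   read _ → write 1, move →, go to q0
q0 | 111[_]   read _ → write 2, move ←, go to qH
qH | 11[1]2
M halts after 4 transitions.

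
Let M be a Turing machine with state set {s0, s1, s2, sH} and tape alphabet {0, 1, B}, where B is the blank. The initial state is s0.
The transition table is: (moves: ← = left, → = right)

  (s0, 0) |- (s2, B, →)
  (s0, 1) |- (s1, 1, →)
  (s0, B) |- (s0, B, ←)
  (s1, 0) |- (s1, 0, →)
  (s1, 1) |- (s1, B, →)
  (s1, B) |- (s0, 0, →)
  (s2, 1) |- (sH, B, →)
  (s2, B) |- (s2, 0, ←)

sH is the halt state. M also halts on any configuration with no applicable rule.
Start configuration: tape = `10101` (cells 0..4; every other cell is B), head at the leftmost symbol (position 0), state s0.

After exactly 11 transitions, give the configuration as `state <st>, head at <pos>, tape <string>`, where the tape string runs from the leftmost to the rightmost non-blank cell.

state=s0 head=0 tape=[1]0101BB   (s0,1)→(s1,1,→)
state=s1 head=1 tape=1[0]101BB   (s1,0)→(s1,0,→)
state=s1 head=2 tape=10[1]01BB   (s1,1)→(s1,B,→)
state=s1 head=3 tape=10B[0]1BB   (s1,0)→(s1,0,→)
state=s1 head=4 tape=10B0[1]BB   (s1,1)→(s1,B,→)
state=s1 head=5 tape=10B0B[B]B   (s1,B)→(s0,0,→)
state=s0 head=6 tape=10B0B0[B]   (s0,B)→(s0,B,←)
state=s0 head=5 tape=10B0B[0]B   (s0,0)→(s2,B,→)
state=s2 head=6 tape=10B0BB[B]   (s2,B)→(s2,0,←)
state=s2 head=5 tape=10B0B[B]0   (s2,B)→(s2,0,←)
state=s2 head=4 tape=10B0[B]00   (s2,B)→(s2,0,←)
state=s2 head=3 tape=10B[0]000
After 11 steps: state s2, head at 3, tape 10B0000.

state s2, head at 3, tape 10B0000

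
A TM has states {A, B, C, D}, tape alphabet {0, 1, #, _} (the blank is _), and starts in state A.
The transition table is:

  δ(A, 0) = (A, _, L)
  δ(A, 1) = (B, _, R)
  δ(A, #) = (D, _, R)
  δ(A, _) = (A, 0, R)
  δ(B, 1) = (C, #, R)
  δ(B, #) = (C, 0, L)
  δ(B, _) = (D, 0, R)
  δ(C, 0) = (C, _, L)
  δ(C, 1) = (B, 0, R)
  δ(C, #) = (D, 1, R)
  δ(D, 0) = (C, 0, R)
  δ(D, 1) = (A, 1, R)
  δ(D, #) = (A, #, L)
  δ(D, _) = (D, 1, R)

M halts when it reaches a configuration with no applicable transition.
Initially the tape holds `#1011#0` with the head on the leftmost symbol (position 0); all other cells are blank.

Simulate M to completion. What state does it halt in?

C

state=A head=0 tape=[#]1011#0   (A,#)→(D,_,R)
state=D head=1 tape=_[1]011#0   (D,1)→(A,1,R)
state=A head=2 tape=_1[0]11#0   (A,0)→(A,_,L)
state=A head=1 tape=_[1]_11#0   (A,1)→(B,_,R)
state=B head=2 tape=__[_]11#0   (B,_)→(D,0,R)
state=D head=3 tape=__0[1]1#0   (D,1)→(A,1,R)
state=A head=4 tape=__01[1]#0   (A,1)→(B,_,R)
state=B head=5 tape=__01_[#]0   (B,#)→(C,0,L)
state=C head=4 tape=__01[_]00
No transition is defined for (C, _); M halts in state C.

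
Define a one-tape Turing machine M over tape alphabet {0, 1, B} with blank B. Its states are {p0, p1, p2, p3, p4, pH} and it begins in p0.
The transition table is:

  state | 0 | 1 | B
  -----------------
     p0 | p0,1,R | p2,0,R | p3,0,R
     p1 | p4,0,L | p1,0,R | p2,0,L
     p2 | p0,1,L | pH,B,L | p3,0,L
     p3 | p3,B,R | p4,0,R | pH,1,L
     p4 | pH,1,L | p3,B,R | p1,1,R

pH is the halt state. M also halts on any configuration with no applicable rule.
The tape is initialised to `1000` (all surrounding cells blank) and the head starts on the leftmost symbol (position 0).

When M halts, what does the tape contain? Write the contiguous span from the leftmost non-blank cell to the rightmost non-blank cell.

p0 | [1]000BB   read 1 → write 0, move R, go to p2
p2 | 0[0]00BB   read 0 → write 1, move L, go to p0
p0 | [0]100BB   read 0 → write 1, move R, go to p0
p0 | 1[1]00BB   read 1 → write 0, move R, go to p2
p2 | 10[0]0BB   read 0 → write 1, move L, go to p0
p0 | 1[0]10BB   read 0 → write 1, move R, go to p0
p0 | 11[1]0BB   read 1 → write 0, move R, go to p2
p2 | 110[0]BB   read 0 → write 1, move L, go to p0
p0 | 11[0]1BB   read 0 → write 1, move R, go to p0
p0 | 111[1]BB   read 1 → write 0, move R, go to p2
p2 | 1110[B]B   read B → write 0, move L, go to p3
p3 | 111[0]0B   read 0 → write B, move R, go to p3
p3 | 111B[0]B   read 0 → write B, move R, go to p3
p3 | 111BB[B]   read B → write 1, move L, go to pH
pH | 111B[B]1
The non-blank tape span at halt is 111BB1.

111BB1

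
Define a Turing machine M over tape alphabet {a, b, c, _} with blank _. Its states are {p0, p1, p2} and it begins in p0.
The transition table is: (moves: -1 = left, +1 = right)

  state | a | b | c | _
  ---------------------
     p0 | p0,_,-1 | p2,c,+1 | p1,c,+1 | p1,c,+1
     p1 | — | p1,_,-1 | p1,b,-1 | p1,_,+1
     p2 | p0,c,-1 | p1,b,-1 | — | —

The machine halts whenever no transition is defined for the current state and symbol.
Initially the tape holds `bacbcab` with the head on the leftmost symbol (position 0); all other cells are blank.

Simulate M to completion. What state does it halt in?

p0 | _[b]acbcab   read b → write c, move +1, go to p2
p2 | _c[a]cbcab   read a → write c, move -1, go to p0
p0 | _[c]ccbcab   read c → write c, move +1, go to p1
p1 | _c[c]cbcab   read c → write b, move -1, go to p1
p1 | _[c]bcbcab   read c → write b, move -1, go to p1
p1 | [_]bbcbcab   read _ → write _, move +1, go to p1
p1 | _[b]bcbcab   read b → write _, move -1, go to p1
p1 | [_]_bcbcab   read _ → write _, move +1, go to p1
p1 | _[_]bcbcab   read _ → write _, move +1, go to p1
p1 | __[b]cbcab   read b → write _, move -1, go to p1
p1 | _[_]_cbcab   read _ → write _, move +1, go to p1
p1 | __[_]cbcab   read _ → write _, move +1, go to p1
p1 | ___[c]bcab   read c → write b, move -1, go to p1
p1 | __[_]bbcab   read _ → write _, move +1, go to p1
p1 | ___[b]bcab   read b → write _, move -1, go to p1
p1 | __[_]_bcab   read _ → write _, move +1, go to p1
p1 | ___[_]bcab   read _ → write _, move +1, go to p1
p1 | ____[b]cab   read b → write _, move -1, go to p1
p1 | ___[_]_cab   read _ → write _, move +1, go to p1
p1 | ____[_]cab   read _ → write _, move +1, go to p1
p1 | _____[c]ab   read c → write b, move -1, go to p1
p1 | ____[_]bab   read _ → write _, move +1, go to p1
p1 | _____[b]ab   read b → write _, move -1, go to p1
p1 | ____[_]_ab   read _ → write _, move +1, go to p1
p1 | _____[_]ab   read _ → write _, move +1, go to p1
p1 | ______[a]b
No transition is defined for (p1, a); M halts in state p1.

p1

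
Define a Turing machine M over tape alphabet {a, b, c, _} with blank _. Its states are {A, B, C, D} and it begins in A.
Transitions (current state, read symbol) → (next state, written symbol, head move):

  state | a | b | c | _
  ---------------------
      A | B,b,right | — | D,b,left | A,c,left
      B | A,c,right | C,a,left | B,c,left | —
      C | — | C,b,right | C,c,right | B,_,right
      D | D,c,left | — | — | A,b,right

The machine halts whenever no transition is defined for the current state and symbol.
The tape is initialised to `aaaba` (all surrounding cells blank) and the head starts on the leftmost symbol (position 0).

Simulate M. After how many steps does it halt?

5

A | [a]aaba   read a → write b, move right, go to B
B | b[a]aba   read a → write c, move right, go to A
A | bc[a]ba   read a → write b, move right, go to B
B | bcb[b]a   read b → write a, move left, go to C
C | bc[b]aa   read b → write b, move right, go to C
C | bcb[a]a
M halts after 5 transitions.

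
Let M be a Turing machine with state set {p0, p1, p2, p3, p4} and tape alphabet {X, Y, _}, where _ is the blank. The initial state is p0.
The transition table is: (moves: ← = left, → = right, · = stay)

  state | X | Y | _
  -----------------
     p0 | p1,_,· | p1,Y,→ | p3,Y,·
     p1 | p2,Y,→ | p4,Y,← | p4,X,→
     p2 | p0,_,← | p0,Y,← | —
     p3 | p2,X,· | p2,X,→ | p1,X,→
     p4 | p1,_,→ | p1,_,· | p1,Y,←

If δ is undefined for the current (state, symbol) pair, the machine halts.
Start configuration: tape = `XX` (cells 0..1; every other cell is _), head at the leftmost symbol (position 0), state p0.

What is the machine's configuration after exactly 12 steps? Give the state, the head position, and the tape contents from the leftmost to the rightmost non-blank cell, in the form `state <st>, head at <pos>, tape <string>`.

p0 | [X]X__   read X → write _, move ·, go to p1
p1 | [_]X__   read _ → write X, move →, go to p4
p4 | X[X]__   read X → write _, move →, go to p1
p1 | X_[_]_   read _ → write X, move →, go to p4
p4 | X_X[_]   read _ → write Y, move ←, go to p1
p1 | X_[X]Y   read X → write Y, move →, go to p2
p2 | X_Y[Y]   read Y → write Y, move ←, go to p0
p0 | X_[Y]Y   read Y → write Y, move →, go to p1
p1 | X_Y[Y]   read Y → write Y, move ←, go to p4
p4 | X_[Y]Y   read Y → write _, move ·, go to p1
p1 | X_[_]Y   read _ → write X, move →, go to p4
p4 | X_X[Y]   read Y → write _, move ·, go to p1
p1 | X_X[_]
After 12 steps: state p1, head at 3, tape X_X.

state p1, head at 3, tape X_X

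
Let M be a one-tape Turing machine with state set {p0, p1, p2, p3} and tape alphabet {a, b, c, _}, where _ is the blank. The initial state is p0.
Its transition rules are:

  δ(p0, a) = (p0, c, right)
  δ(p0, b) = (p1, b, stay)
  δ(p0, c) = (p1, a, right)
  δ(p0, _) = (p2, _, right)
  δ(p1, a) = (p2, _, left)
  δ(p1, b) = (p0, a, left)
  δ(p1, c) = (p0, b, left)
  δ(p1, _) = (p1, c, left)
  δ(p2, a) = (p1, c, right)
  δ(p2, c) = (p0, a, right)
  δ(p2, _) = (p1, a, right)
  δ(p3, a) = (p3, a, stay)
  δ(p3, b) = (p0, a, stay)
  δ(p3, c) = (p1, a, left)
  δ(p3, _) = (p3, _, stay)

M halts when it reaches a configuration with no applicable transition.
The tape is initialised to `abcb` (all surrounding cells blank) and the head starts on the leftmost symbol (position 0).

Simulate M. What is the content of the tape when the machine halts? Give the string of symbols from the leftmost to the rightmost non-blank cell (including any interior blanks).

state=p0 head=0 tape=_[a]bcb   (p0,a)→(p0,c,right)
state=p0 head=1 tape=_c[b]cb   (p0,b)→(p1,b,stay)
state=p1 head=1 tape=_c[b]cb   (p1,b)→(p0,a,left)
state=p0 head=0 tape=_[c]acb   (p0,c)→(p1,a,right)
state=p1 head=1 tape=_a[a]cb   (p1,a)→(p2,_,left)
state=p2 head=0 tape=_[a]_cb   (p2,a)→(p1,c,right)
state=p1 head=1 tape=_c[_]cb   (p1,_)→(p1,c,left)
state=p1 head=0 tape=_[c]ccb   (p1,c)→(p0,b,left)
state=p0 head=-1 tape=[_]bccb   (p0,_)→(p2,_,right)
state=p2 head=0 tape=_[b]ccb
The non-blank tape span at halt is bccb.

bccb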